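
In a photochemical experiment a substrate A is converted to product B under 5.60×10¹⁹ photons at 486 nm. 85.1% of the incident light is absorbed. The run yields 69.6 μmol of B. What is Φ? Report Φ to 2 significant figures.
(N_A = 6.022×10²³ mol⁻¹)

Product: 69.6 μmol = 6.96×10⁻⁵ mol.
Moles of photons: 5.60×10¹⁹ / 6.022×10²³ = 9.299×10⁻⁵ mol.
Photons absorbed: 0.851 × 9.299×10⁻⁵ = 7.913×10⁻⁵ mol.
Φ = 6.96×10⁻⁵ mol / 7.913×10⁻⁵ mol photons = 0.88.

Φ = 0.88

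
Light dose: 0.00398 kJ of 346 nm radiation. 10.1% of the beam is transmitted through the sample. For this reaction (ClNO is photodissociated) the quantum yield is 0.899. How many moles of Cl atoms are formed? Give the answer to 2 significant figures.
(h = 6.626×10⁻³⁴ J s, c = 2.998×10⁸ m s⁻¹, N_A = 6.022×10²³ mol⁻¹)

9.3×10⁻⁶ mol

Photon energy at 346 nm: hc/λ = (6.626×10⁻³⁴)(2.998×10⁸)/(346×10⁻⁹) = 5.741×10⁻¹⁹ J.
Incident energy: 0.00398 kJ = 3.98 J.
Photons incident: 3.98 / 5.741×10⁻¹⁹ = 6.933×10¹⁸, i.e. 6.933×10¹⁸/6.022×10²³ = 1.151×10⁻⁵ mol.
Fraction absorbed: 1 − 10.1/100 = 0.8990.
Photons absorbed: 0.8990 × 1.151×10⁻⁵ = 1.035×10⁻⁵ mol.
Product: Φ × n_abs = 0.899 × 1.035×10⁻⁵ = 9.305×10⁻⁶ mol.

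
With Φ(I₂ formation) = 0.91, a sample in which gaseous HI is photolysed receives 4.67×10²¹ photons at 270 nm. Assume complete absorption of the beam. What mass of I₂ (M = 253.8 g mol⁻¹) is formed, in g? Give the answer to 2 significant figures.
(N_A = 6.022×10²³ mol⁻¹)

1.8 g

Moles of photons: 4.67×10²¹ / 6.022×10²³ = 0.007755 mol.
Product: Φ × n_abs = 0.91 × 0.007755 = 0.007057 mol.
Mass: 0.007057 × 253.8 = 1.791 g = 1.8 g.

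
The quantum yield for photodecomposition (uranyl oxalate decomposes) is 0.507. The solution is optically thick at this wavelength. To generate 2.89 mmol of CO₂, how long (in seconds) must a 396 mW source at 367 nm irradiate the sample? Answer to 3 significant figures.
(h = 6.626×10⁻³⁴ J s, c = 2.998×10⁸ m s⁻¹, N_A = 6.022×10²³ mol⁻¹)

Product: 2.89 mmol = 0.00289 mol.
Photons that must be absorbed: 0.00289 / 0.507 = 0.005700 mol.
Photon energy: hc/λ = 5.413×10⁻¹⁹ J; per mole, 3.260×10⁵ J mol⁻¹.
Energy required: 0.005700 × 3.260×10⁵ = 1858 J.
Time: 1858 J / 0.396 W = 4690 s.

t ≈ 4690 s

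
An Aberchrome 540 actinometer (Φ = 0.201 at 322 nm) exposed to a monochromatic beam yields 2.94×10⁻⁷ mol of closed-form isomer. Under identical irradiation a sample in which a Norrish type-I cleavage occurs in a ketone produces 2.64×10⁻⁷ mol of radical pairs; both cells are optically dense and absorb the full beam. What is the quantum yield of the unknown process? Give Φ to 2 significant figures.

Φ = 0.18

Photons absorbed by the actinometer: 2.94×10⁻⁷ / 0.201 = 1.463×10⁻⁶ mol.
Φ(unknown) = 2.64×10⁻⁷ / 1.463×10⁻⁶ = 0.18.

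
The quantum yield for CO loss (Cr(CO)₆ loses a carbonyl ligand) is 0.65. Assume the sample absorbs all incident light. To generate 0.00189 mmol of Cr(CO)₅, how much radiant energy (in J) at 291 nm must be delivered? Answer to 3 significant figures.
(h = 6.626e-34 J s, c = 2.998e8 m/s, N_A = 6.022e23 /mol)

Product: 0.00189 mmol = 1.89e-6 mol.
Photons that must be absorbed: 1.89e-6 / 0.65 = 2.908e-6 mol.
Photon energy: hc/λ = 6.826e-19 J; per mole, 4.111e5 J mol⁻¹.
Energy required: 2.908e-6 × 4.111e5 = 1.20 J.

1.20 J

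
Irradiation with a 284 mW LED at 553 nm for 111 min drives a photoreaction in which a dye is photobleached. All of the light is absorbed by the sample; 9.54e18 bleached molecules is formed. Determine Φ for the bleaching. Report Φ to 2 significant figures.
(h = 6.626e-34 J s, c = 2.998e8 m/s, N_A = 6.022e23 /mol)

Product: 9.54e18 / 6.022e23 = 1.584e-5 mol.
Photon energy at 553 nm: hc/λ = (6.626e-34)(2.998e8)/(553e-9) = 3.592e-19 J.
Energy delivered: (284 mW)(6660 s) = 1891 J.
Photons incident: 1891 / 3.592e-19 = 5.264e21, i.e. 5.264e21/6.022e23 = 0.008741 mol.
Φ = 1.584e-5 mol / 0.008741 mol photons = 0.0018.

Φ = 0.0018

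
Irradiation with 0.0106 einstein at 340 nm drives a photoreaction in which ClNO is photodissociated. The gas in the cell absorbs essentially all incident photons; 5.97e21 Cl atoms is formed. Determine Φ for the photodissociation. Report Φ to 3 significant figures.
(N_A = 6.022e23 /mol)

Product: 5.97e21 / 6.022e23 = 0.009914 mol.
Φ = 0.009914 mol / 0.0106 mol photons = 0.935.

Φ = 0.935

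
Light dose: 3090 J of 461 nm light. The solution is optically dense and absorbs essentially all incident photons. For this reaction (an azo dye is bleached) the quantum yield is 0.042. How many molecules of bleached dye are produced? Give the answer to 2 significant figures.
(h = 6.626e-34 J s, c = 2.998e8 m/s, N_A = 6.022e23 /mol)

3.0e20 molecules

Photon energy at 461 nm: hc/λ = (6.626e-34)(2.998e8)/(461e-9) = 4.309e-19 J.
Photons incident: 3090 / 4.309e-19 = 7.171e21, i.e. 7.171e21/6.022e23 = 0.01191 mol.
Product: Φ × n_abs = 0.042 × 0.01191 = 5.002e-4 mol.
As a count: 5.002e-4 × 6.022e23 = 3.0e20.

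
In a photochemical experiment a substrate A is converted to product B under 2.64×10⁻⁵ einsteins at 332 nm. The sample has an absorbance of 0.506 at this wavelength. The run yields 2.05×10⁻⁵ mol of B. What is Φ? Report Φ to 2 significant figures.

Fraction absorbed: 1 − 10^(−0.506) = 0.6881.
Photons absorbed: 0.6881 × 2.64×10⁻⁵ = 1.817×10⁻⁵ mol.
Φ = 2.05×10⁻⁵ mol / 1.817×10⁻⁵ mol photons = 1.1.

Φ = 1.1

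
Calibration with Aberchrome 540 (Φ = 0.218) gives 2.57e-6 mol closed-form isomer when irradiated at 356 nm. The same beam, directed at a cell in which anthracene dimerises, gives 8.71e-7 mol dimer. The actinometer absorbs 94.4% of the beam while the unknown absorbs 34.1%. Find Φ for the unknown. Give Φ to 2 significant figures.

Photons absorbed by the actinometer: 2.57e-6 / 0.218 = 1.179e-5 mol.
Incident flux: 1.179e-5 / 0.944 = 1.249e-5 einstein.
Absorbed by unknown: 0.341 × 1.249e-5 = 4.259e-6 mol.
Φ(unknown) = 8.71e-7 / 4.259e-6 = 0.20.

Φ = 0.20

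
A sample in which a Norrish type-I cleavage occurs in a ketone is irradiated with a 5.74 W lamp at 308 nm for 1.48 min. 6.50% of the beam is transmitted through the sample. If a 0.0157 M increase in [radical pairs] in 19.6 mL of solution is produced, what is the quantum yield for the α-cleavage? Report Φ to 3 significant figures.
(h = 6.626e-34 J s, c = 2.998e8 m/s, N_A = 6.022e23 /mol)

Φ = 0.251

Product: (0.0157 M)(0.0196 L) = 3.077e-4 mol.
Photon energy at 308 nm: hc/λ = (6.626e-34)(2.998e8)/(308e-9) = 6.450e-19 J.
Energy delivered: (5.74 W)(88.8 s) = 509.7 J.
Photons incident: 509.7 / 6.450e-19 = 7.902e20, i.e. 7.902e20/6.022e23 = 0.001312 mol.
Fraction absorbed: 1 − 6.50/100 = 0.9350.
Photons absorbed: 0.9350 × 0.001312 = 0.001227 mol.
Φ = 3.077e-4 mol / 0.001227 mol photons = 0.251.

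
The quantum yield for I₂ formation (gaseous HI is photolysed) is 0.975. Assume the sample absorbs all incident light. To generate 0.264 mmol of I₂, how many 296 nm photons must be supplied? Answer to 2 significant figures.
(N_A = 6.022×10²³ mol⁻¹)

Product: 0.264 mmol = 2.64×10⁻⁴ mol.
Photons that must be absorbed: 2.64×10⁻⁴ / 0.975 = 2.708×10⁻⁴ mol.
Photon count: 2.708×10⁻⁴ × 6.022×10²³ = 1.6×10²⁰.

1.6×10²⁰ photons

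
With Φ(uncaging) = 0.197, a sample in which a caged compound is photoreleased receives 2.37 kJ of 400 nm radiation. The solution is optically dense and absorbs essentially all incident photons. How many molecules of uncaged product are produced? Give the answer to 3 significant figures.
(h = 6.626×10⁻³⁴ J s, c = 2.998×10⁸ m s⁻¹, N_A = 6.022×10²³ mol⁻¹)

Photon energy at 400 nm: hc/λ = (6.626×10⁻³⁴)(2.998×10⁸)/(400×10⁻⁹) = 4.966×10⁻¹⁹ J.
Incident energy: 2.37 kJ = 2370 J.
Photons incident: 2370 / 4.966×10⁻¹⁹ = 4.772×10²¹, i.e. 4.772×10²¹/6.022×10²³ = 0.007924 mol.
Product: Φ × n_abs = 0.197 × 0.007924 = 0.001561 mol.
As a count: 0.001561 × 6.022×10²³ = 9.40×10²⁰.

9.40×10²⁰ molecules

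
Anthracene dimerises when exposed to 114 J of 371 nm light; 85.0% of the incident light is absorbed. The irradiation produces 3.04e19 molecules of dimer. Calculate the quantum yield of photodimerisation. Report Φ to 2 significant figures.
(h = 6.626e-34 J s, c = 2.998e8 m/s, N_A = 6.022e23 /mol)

Φ = 0.17

Product: 3.04e19 / 6.022e23 = 5.048e-5 mol.
Photon energy at 371 nm: hc/λ = (6.626e-34)(2.998e8)/(371e-9) = 5.354e-19 J.
Photons incident: 114 / 5.354e-19 = 2.129e20, i.e. 2.129e20/6.022e23 = 3.535e-4 mol.
Photons absorbed: 0.850 × 3.535e-4 = 3.005e-4 mol.
Φ = 5.048e-5 mol / 3.005e-4 mol photons = 0.17.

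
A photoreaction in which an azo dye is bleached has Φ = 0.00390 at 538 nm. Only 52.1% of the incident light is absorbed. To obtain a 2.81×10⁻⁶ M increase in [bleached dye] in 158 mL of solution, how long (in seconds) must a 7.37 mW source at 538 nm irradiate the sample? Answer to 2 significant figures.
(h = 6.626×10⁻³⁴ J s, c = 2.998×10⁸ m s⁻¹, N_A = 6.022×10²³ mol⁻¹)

Product: (2.81×10⁻⁶ M)(0.158 L) = 4.440×10⁻⁷ mol.
Photons that must be absorbed: 4.440×10⁻⁷ / 0.00390 = 1.138×10⁻⁴ mol.
Incident photons needed: 1.138×10⁻⁴ / 0.521 = 2.184×10⁻⁴ mol.
Photon energy: hc/λ = 3.692×10⁻¹⁹ J; per mole, 2.223×10⁵ J mol⁻¹.
Energy required: 2.184×10⁻⁴ × 2.223×10⁵ = 48.55 J.
Time: 48.55 J / 0.00737 W = 6600 s.

t ≈ 6600 s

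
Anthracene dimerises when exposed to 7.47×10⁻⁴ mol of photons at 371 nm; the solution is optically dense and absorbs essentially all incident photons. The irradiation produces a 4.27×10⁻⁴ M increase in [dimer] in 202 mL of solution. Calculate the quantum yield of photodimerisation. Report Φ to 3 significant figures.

Product: (4.27×10⁻⁴ M)(0.202 L) = 8.625×10⁻⁵ mol.
Φ = 8.625×10⁻⁵ mol / 7.47×10⁻⁴ mol photons = 0.115.

Φ = 0.115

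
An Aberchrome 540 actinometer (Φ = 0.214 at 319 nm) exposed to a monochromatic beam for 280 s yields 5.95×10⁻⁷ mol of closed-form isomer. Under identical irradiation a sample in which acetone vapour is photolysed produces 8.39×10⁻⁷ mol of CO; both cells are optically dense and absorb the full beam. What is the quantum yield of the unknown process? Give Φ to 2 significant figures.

Photons absorbed by the actinometer: 5.95×10⁻⁷ / 0.214 = 2.780×10⁻⁶ mol.
Φ(unknown) = 8.39×10⁻⁷ / 2.780×10⁻⁶ = 0.30.

Φ = 0.30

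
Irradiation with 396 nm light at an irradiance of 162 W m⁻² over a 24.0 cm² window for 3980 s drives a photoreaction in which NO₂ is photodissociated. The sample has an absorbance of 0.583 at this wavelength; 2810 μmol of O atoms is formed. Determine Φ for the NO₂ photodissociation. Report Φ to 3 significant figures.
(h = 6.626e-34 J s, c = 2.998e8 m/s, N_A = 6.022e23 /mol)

Φ = 0.743

Product: 2810 μmol = 0.00281 mol.
Photon energy at 396 nm: hc/λ = (6.626e-34)(2.998e8)/(396e-9) = 5.016e-19 J.
Energy delivered: (162 W m⁻²)(24.0e-4 m²)(3980 s) = 1547 J.
Photons incident: 1547 / 5.016e-19 = 3.084e21, i.e. 3.084e21/6.022e23 = 0.005121 mol.
Fraction absorbed: 1 − 10^(−0.583) = 0.7388.
Photons absorbed: 0.7388 × 0.005121 = 0.003783 mol.
Φ = 0.00281 mol / 0.003783 mol photons = 0.743.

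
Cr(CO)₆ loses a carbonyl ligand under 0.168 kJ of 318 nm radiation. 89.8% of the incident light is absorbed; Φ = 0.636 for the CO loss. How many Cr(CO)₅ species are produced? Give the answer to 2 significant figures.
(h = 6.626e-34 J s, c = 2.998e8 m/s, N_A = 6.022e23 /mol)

Photon energy at 318 nm: hc/λ = (6.626e-34)(2.998e8)/(318e-9) = 6.247e-19 J.
Incident energy: 0.168 kJ = 168 J.
Photons incident: 168 / 6.247e-19 = 2.689e20, i.e. 2.689e20/6.022e23 = 4.465e-4 mol.
Photons absorbed: 0.898 × 4.465e-4 = 4.010e-4 mol.
Product: Φ × n_abs = 0.636 × 4.010e-4 = 2.550e-4 mol.
As a count: 2.550e-4 × 6.022e23 = 1.5e20.

1.5e20 species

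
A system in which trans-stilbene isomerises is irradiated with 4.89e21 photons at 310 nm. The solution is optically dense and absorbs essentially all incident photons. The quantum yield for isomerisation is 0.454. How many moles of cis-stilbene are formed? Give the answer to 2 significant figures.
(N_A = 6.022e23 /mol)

0.0037 mol

Moles of photons: 4.89e21 / 6.022e23 = 0.008120 mol.
Product: Φ × n_abs = 0.454 × 0.008120 = 0.003686 mol.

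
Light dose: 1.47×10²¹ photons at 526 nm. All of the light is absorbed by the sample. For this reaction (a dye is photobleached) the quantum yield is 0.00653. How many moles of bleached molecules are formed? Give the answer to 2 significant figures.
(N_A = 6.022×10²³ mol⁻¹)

1.6×10⁻⁵ mol

Moles of photons: 1.47×10²¹ / 6.022×10²³ = 0.002441 mol.
Product: Φ × n_abs = 0.00653 × 0.002441 = 1.594×10⁻⁵ mol.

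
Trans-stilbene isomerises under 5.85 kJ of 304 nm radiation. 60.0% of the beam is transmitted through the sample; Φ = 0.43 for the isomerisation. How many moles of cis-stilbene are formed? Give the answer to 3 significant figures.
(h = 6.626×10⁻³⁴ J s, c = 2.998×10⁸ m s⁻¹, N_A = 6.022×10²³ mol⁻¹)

0.00256 mol

Photon energy at 304 nm: hc/λ = (6.626×10⁻³⁴)(2.998×10⁸)/(304×10⁻⁹) = 6.534×10⁻¹⁹ J.
Incident energy: 5.85 kJ = 5850 J.
Photons incident: 5850 / 6.534×10⁻¹⁹ = 8.953×10²¹, i.e. 8.953×10²¹/6.022×10²³ = 0.01487 mol.
Fraction absorbed: 1 − 60.0/100 = 0.4000.
Photons absorbed: 0.4000 × 0.01487 = 0.005948 mol.
Product: Φ × n_abs = 0.43 × 0.005948 = 0.002558 mol.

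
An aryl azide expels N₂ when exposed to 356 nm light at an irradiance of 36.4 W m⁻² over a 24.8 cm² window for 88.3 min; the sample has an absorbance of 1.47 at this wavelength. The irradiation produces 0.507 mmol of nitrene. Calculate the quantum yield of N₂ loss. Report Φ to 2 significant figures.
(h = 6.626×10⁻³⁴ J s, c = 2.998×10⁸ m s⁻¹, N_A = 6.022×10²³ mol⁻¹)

Product: 0.507 mmol = 5.07×10⁻⁴ mol.
Photon energy at 356 nm: hc/λ = (6.626×10⁻³⁴)(2.998×10⁸)/(356×10⁻⁹) = 5.580×10⁻¹⁹ J.
Energy delivered: (36.4 W m⁻²)(24.8×10⁻⁴ m²)(5298 s) = 478.3 J.
Photons incident: 478.3 / 5.580×10⁻¹⁹ = 8.572×10²⁰, i.e. 8.572×10²⁰/6.022×10²³ = 0.001423 mol.
Fraction absorbed: 1 − 10^(−1.47) = 0.9661.
Photons absorbed: 0.9661 × 0.001423 = 0.001375 mol.
Φ = 5.07×10⁻⁴ mol / 0.001375 mol photons = 0.37.

Φ = 0.37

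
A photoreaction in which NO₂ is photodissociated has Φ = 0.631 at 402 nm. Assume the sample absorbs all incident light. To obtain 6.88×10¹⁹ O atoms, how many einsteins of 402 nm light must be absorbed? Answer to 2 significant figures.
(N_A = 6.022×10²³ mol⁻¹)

Product: 6.88×10¹⁹ / 6.022×10²³ = 1.142×10⁻⁴ mol.
Photons that must be absorbed: 1.142×10⁻⁴ / 0.631 = 1.810×10⁻⁴ mol.

1.8×10⁻⁴ einstein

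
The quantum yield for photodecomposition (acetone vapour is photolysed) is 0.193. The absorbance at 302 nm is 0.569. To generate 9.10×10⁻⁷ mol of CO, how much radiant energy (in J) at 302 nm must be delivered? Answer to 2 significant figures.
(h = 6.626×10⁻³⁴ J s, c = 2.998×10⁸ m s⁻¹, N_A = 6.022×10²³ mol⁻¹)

Photons that must be absorbed: 9.10×10⁻⁷ / 0.193 = 4.715×10⁻⁶ mol.
Fraction absorbed: 1 − 10^(−0.569) = 0.7302.
Incident photons needed: 4.715×10⁻⁶ / 0.7302 = 6.457×10⁻⁶ mol.
Photon energy: hc/λ = 6.578×10⁻¹⁹ J; per mole, 3.961×10⁵ J mol⁻¹.
Energy required: 6.457×10⁻⁶ × 3.961×10⁵ = 2.6 J.

2.6 J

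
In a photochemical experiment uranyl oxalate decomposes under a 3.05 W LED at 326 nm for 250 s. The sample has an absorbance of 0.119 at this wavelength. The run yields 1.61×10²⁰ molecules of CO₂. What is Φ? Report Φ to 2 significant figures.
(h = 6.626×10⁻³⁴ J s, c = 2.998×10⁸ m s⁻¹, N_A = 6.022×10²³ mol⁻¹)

Φ = 0.54

Product: 1.61×10²⁰ / 6.022×10²³ = 2.674×10⁻⁴ mol.
Photon energy at 326 nm: hc/λ = (6.626×10⁻³⁴)(2.998×10⁸)/(326×10⁻⁹) = 6.093×10⁻¹⁹ J.
Energy delivered: (3.05 W)(250 s) = 762.5 J.
Photons incident: 762.5 / 6.093×10⁻¹⁹ = 1.251×10²¹, i.e. 1.251×10²¹/6.022×10²³ = 0.002077 mol.
Fraction absorbed: 1 − 10^(−0.119) = 0.2397.
Photons absorbed: 0.2397 × 0.002077 = 4.979×10⁻⁴ mol.
Φ = 2.674×10⁻⁴ mol / 4.979×10⁻⁴ mol photons = 0.54.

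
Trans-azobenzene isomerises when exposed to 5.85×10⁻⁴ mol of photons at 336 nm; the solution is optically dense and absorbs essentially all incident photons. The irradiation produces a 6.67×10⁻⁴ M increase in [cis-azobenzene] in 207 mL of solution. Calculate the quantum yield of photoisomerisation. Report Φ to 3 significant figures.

Φ = 0.236

Product: (6.67×10⁻⁴ M)(0.207 L) = 1.381×10⁻⁴ mol.
Φ = 1.381×10⁻⁴ mol / 5.85×10⁻⁴ mol photons = 0.236.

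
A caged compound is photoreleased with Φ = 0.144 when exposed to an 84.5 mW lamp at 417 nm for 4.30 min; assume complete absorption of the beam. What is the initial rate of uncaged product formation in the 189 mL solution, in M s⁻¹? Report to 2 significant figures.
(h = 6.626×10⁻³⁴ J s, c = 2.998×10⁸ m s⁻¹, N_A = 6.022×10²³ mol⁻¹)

Photon energy at 417 nm: hc/λ = (6.626×10⁻³⁴)(2.998×10⁸)/(417×10⁻⁹) = 4.764×10⁻¹⁹ J.
Energy delivered: (84.5 mW)(258 s) = 21.80 J.
Photons incident: 21.80 / 4.764×10⁻¹⁹ = 4.576×10¹⁹, i.e. 4.576×10¹⁹/6.022×10²³ = 7.599×10⁻⁵ mol.
Product formed: 0.144 × 7.599×10⁻⁵ = 1.094×10⁻⁵ mol.
Rate: 1.094×10⁻⁵ mol / (258 s × 0.189 L) = 2.2×10⁻⁷ M s⁻¹.

2.2×10⁻⁷ M s⁻¹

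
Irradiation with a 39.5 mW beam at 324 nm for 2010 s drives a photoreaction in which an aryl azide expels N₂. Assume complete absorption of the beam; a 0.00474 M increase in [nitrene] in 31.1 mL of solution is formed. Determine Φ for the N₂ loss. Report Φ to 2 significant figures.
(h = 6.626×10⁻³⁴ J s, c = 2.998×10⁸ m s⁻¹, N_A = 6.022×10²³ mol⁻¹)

Product: (0.00474 M)(0.0311 L) = 1.474×10⁻⁴ mol.
Photon energy at 324 nm: hc/λ = (6.626×10⁻³⁴)(2.998×10⁸)/(324×10⁻⁹) = 6.131×10⁻¹⁹ J.
Energy delivered: (39.5 mW)(2010 s) = 79.40 J.
Photons incident: 79.40 / 6.131×10⁻¹⁹ = 1.295×10²⁰, i.e. 1.295×10²⁰/6.022×10²³ = 2.150×10⁻⁴ mol.
Φ = 1.474×10⁻⁴ mol / 2.150×10⁻⁴ mol photons = 0.69.

Φ = 0.69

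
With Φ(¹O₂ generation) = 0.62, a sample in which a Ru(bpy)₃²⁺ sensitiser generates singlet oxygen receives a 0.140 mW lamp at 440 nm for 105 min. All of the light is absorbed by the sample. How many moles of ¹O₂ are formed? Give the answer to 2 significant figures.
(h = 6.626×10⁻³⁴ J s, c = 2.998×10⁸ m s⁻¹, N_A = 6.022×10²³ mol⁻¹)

2.0×10⁻⁶ mol

Photon energy at 440 nm: hc/λ = (6.626×10⁻³⁴)(2.998×10⁸)/(440×10⁻⁹) = 4.515×10⁻¹⁹ J.
Energy delivered: (0.140 mW)(6300 s) = 0.8820 J.
Photons incident: 0.8820 / 4.515×10⁻¹⁹ = 1.953×10¹⁸, i.e. 1.953×10¹⁸/6.022×10²³ = 3.243×10⁻⁶ mol.
Product: Φ × n_abs = 0.62 × 3.243×10⁻⁶ = 2.011×10⁻⁶ mol.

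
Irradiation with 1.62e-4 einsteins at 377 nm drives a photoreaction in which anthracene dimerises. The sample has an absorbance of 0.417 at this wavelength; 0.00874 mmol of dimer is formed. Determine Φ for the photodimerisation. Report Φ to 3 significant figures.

Φ = 0.0874

Product: 0.00874 mmol = 8.74e-6 mol.
Fraction absorbed: 1 − 10^(−0.417) = 0.6172.
Photons absorbed: 0.6172 × 1.62e-4 = 9.999e-5 mol.
Φ = 8.74e-6 mol / 9.999e-5 mol photons = 0.0874.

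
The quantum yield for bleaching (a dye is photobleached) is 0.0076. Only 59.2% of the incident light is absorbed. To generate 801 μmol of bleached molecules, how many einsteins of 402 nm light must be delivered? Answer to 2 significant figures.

0.18 einstein

Product: 801 μmol = 8.01e-4 mol.
Photons that must be absorbed: 8.01e-4 / 0.0076 = 0.1054 mol.
Incident photons needed: 0.1054 / 0.592 = 0.1780 mol.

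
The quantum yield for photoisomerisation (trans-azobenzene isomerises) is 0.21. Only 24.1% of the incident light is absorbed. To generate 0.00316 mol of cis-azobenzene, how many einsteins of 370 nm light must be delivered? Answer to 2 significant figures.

Photons that must be absorbed: 0.00316 / 0.21 = 0.01505 mol.
Incident photons needed: 0.01505 / 0.241 = 0.06245 mol.

0.062 einstein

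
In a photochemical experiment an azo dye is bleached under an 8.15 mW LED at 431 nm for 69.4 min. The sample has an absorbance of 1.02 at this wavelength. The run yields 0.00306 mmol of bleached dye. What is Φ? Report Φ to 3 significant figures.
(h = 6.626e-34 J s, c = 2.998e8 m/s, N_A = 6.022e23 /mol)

Φ = 0.0277

Product: 0.00306 mmol = 3.06e-6 mol.
Photon energy at 431 nm: hc/λ = (6.626e-34)(2.998e8)/(431e-9) = 4.609e-19 J.
Energy delivered: (8.15 mW)(4164 s) = 33.94 J.
Photons incident: 33.94 / 4.609e-19 = 7.364e19, i.e. 7.364e19/6.022e23 = 1.223e-4 mol.
Fraction absorbed: 1 − 10^(−1.02) = 0.9045.
Photons absorbed: 0.9045 × 1.223e-4 = 1.106e-4 mol.
Φ = 3.06e-6 mol / 1.106e-4 mol photons = 0.0277.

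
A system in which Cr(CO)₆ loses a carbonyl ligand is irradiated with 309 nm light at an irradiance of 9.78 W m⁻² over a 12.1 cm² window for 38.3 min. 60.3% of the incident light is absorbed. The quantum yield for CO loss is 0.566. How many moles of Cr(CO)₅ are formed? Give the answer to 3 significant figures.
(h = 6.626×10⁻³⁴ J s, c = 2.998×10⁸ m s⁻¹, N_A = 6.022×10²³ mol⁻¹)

Photon energy at 309 nm: hc/λ = (6.626×10⁻³⁴)(2.998×10⁸)/(309×10⁻⁹) = 6.429×10⁻¹⁹ J.
Energy delivered: (9.78 W m⁻²)(12.1×10⁻⁴ m²)(2298 s) = 27.19 J.
Photons incident: 27.19 / 6.429×10⁻¹⁹ = 4.229×10¹⁹, i.e. 4.229×10¹⁹/6.022×10²³ = 7.023×10⁻⁵ mol.
Photons absorbed: 0.603 × 7.023×10⁻⁵ = 4.235×10⁻⁵ mol.
Product: Φ × n_abs = 0.566 × 4.235×10⁻⁵ = 2.397×10⁻⁵ mol.

2.40×10⁻⁵ mol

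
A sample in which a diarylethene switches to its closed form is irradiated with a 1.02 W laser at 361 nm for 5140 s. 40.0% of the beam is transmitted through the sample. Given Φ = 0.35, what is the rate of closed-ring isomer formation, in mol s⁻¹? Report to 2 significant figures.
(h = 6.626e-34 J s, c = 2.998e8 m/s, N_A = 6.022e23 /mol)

Photon energy at 361 nm: hc/λ = (6.626e-34)(2.998e8)/(361e-9) = 5.503e-19 J.
Energy delivered: (1.02 W)(5140 s) = 5243 J.
Photons incident: 5243 / 5.503e-19 = 9.528e21, i.e. 9.528e21/6.022e23 = 0.01582 mol.
Fraction absorbed: 1 − 40.0/100 = 0.6000.
Photons absorbed: 0.6000 × 0.01582 = 0.009492 mol.
Product formed: 0.35 × 0.009492 = 0.003322 mol.
Rate: 0.003322 / 5140 s = 6.5e-7 mol s⁻¹.

6.5e-7 mol s⁻¹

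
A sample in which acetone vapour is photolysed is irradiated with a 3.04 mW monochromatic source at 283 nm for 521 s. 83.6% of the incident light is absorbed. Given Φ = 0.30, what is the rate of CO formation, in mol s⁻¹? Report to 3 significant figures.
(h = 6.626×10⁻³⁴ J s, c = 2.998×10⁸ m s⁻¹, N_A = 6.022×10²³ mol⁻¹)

Photon energy at 283 nm: hc/λ = (6.626×10⁻³⁴)(2.998×10⁸)/(283×10⁻⁹) = 7.019×10⁻¹⁹ J.
Energy delivered: (3.04 mW)(521 s) = 1.584 J.
Photons incident: 1.584 / 7.019×10⁻¹⁹ = 2.257×10¹⁸, i.e. 2.257×10¹⁸/6.022×10²³ = 3.748×10⁻⁶ mol.
Photons absorbed: 0.836 × 3.748×10⁻⁶ = 3.133×10⁻⁶ mol.
Product formed: 0.30 × 3.133×10⁻⁶ = 9.399×10⁻⁷ mol.
Rate: 9.399×10⁻⁷ / 521 s = 1.80×10⁻⁹ mol s⁻¹.

1.80×10⁻⁹ mol s⁻¹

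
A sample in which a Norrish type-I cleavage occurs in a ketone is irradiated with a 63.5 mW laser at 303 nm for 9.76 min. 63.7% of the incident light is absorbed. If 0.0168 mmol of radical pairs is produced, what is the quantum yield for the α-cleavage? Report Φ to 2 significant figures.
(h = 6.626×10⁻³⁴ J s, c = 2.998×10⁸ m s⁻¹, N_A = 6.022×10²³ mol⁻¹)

Product: 0.0168 mmol = 1.68×10⁻⁵ mol.
Photon energy at 303 nm: hc/λ = (6.626×10⁻³⁴)(2.998×10⁸)/(303×10⁻⁹) = 6.556×10⁻¹⁹ J.
Energy delivered: (63.5 mW)(585.6 s) = 37.19 J.
Photons incident: 37.19 / 6.556×10⁻¹⁹ = 5.673×10¹⁹, i.e. 5.673×10¹⁹/6.022×10²³ = 9.420×10⁻⁵ mol.
Photons absorbed: 0.637 × 9.420×10⁻⁵ = 6.001×10⁻⁵ mol.
Φ = 1.68×10⁻⁵ mol / 6.001×10⁻⁵ mol photons = 0.28.

Φ = 0.28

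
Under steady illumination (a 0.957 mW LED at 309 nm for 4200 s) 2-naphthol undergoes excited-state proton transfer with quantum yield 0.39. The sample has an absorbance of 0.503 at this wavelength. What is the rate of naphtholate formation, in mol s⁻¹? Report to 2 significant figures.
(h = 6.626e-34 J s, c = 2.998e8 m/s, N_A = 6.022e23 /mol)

6.6e-10 mol s⁻¹

Photon energy at 309 nm: hc/λ = (6.626e-34)(2.998e8)/(309e-9) = 6.429e-19 J.
Energy delivered: (0.957 mW)(4200 s) = 4.019 J.
Photons incident: 4.019 / 6.429e-19 = 6.251e18, i.e. 6.251e18/6.022e23 = 1.038e-5 mol.
Fraction absorbed: 1 − 10^(−0.503) = 0.6859.
Photons absorbed: 0.6859 × 1.038e-5 = 7.120e-6 mol.
Product formed: 0.39 × 7.120e-6 = 2.777e-6 mol.
Rate: 2.777e-6 / 4200 s = 6.6e-10 mol s⁻¹.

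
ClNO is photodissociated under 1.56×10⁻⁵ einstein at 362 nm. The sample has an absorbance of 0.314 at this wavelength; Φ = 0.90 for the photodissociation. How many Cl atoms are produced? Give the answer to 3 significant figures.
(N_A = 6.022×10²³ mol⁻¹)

4.35×10¹⁸ atoms

Fraction absorbed: 1 − 10^(−0.314) = 0.5147.
Photons absorbed: 0.5147 × 1.56×10⁻⁵ = 8.029×10⁻⁶ mol.
Product: Φ × n_abs = 0.90 × 8.029×10⁻⁶ = 7.226×10⁻⁶ mol.
As a count: 7.226×10⁻⁶ × 6.022×10²³ = 4.35×10¹⁸.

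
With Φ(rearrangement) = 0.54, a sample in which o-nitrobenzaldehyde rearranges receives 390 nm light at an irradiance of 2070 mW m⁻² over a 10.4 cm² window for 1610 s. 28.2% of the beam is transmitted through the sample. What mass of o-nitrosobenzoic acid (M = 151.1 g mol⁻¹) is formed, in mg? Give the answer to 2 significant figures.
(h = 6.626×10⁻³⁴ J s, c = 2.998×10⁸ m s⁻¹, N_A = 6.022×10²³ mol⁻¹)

0.66 mg

Photon energy at 390 nm: hc/λ = (6.626×10⁻³⁴)(2.998×10⁸)/(390×10⁻⁹) = 5.094×10⁻¹⁹ J.
Energy delivered: (2070 mW m⁻²)(10.4×10⁻⁴ m²)(1610 s) = 3.466 J.
Photons incident: 3.466 / 5.094×10⁻¹⁹ = 6.804×10¹⁸, i.e. 6.804×10¹⁸/6.022×10²³ = 1.130×10⁻⁵ mol.
Fraction absorbed: 1 − 28.2/100 = 0.7180.
Photons absorbed: 0.7180 × 1.130×10⁻⁵ = 8.113×10⁻⁶ mol.
Product: Φ × n_abs = 0.54 × 8.113×10⁻⁶ = 4.381×10⁻⁶ mol.
Mass: 4.381×10⁻⁶ × 151.1 = 6.620×10⁻⁴ g = 0.66 mg.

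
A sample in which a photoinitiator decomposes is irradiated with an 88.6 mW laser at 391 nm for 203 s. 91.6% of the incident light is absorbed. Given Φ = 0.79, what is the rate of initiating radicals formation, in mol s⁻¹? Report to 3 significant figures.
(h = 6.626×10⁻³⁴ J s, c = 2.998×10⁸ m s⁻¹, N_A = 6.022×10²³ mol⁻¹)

2.10×10⁻⁷ mol s⁻¹

Photon energy at 391 nm: hc/λ = (6.626×10⁻³⁴)(2.998×10⁸)/(391×10⁻⁹) = 5.080×10⁻¹⁹ J.
Energy delivered: (88.6 mW)(203 s) = 17.99 J.
Photons incident: 17.99 / 5.080×10⁻¹⁹ = 3.541×10¹⁹, i.e. 3.541×10¹⁹/6.022×10²³ = 5.880×10⁻⁵ mol.
Photons absorbed: 0.916 × 5.880×10⁻⁵ = 5.386×10⁻⁵ mol.
Product formed: 0.79 × 5.386×10⁻⁵ = 4.255×10⁻⁵ mol.
Rate: 4.255×10⁻⁵ / 203 s = 2.10×10⁻⁷ mol s⁻¹.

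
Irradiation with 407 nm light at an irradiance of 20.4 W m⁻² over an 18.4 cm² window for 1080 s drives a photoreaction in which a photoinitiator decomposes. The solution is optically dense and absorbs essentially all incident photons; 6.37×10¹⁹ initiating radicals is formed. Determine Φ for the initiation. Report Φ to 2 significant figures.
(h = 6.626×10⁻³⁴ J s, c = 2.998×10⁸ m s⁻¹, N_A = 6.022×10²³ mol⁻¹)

Product: 6.37×10¹⁹ / 6.022×10²³ = 1.058×10⁻⁴ mol.
Photon energy at 407 nm: hc/λ = (6.626×10⁻³⁴)(2.998×10⁸)/(407×10⁻⁹) = 4.881×10⁻¹⁹ J.
Energy delivered: (20.4 W m⁻²)(18.4×10⁻⁴ m²)(1080 s) = 40.54 J.
Photons incident: 40.54 / 4.881×10⁻¹⁹ = 8.306×10¹⁹, i.e. 8.306×10¹⁹/6.022×10²³ = 1.379×10⁻⁴ mol.
Φ = 1.058×10⁻⁴ mol / 1.379×10⁻⁴ mol photons = 0.77.

Φ = 0.77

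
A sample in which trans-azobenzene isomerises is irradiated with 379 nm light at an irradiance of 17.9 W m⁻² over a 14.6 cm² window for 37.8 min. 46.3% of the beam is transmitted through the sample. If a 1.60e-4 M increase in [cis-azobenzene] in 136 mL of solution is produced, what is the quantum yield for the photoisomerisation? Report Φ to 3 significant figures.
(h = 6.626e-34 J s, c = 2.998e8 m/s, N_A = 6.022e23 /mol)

Product: (1.60e-4 M)(0.136 L) = 2.176e-5 mol.
Photon energy at 379 nm: hc/λ = (6.626e-34)(2.998e8)/(379e-9) = 5.241e-19 J.
Energy delivered: (17.9 W m⁻²)(14.6e-4 m²)(2268 s) = 59.27 J.
Photons incident: 59.27 / 5.241e-19 = 1.131e20, i.e. 1.131e20/6.022e23 = 1.878e-4 mol.
Fraction absorbed: 1 − 46.3/100 = 0.5370.
Photons absorbed: 0.5370 × 1.878e-4 = 1.008e-4 mol.
Φ = 2.176e-5 mol / 1.008e-4 mol photons = 0.216.

Φ = 0.216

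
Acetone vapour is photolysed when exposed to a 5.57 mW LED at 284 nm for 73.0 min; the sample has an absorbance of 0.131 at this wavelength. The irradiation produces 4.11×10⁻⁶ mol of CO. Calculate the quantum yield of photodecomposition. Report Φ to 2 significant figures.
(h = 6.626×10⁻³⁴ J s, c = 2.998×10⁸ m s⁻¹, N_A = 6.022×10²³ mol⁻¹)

Photon energy at 284 nm: hc/λ = (6.626×10⁻³⁴)(2.998×10⁸)/(284×10⁻⁹) = 6.995×10⁻¹⁹ J.
Energy delivered: (5.57 mW)(4380 s) = 24.40 J.
Photons incident: 24.40 / 6.995×10⁻¹⁹ = 3.488×10¹⁹, i.e. 3.488×10¹⁹/6.022×10²³ = 5.792×10⁻⁵ mol.
Fraction absorbed: 1 − 10^(−0.131) = 0.2604.
Photons absorbed: 0.2604 × 5.792×10⁻⁵ = 1.508×10⁻⁵ mol.
Φ = 4.11×10⁻⁶ mol / 1.508×10⁻⁵ mol photons = 0.27.

Φ = 0.27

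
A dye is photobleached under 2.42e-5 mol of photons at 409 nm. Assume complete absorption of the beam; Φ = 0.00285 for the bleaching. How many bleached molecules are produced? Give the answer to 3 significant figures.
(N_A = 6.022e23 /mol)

4.15e16 bleached molecules

Product: Φ × n_abs = 0.00285 × 2.42e-5 = 6.897e-8 mol.
As a count: 6.897e-8 × 6.022e23 = 4.15e16.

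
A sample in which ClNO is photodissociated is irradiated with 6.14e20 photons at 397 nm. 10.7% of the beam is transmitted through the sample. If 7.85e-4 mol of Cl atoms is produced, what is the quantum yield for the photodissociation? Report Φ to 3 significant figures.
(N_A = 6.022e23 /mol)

Φ = 0.862

Moles of photons: 6.14e20 / 6.022e23 = 0.001020 mol.
Fraction absorbed: 1 − 10.7/100 = 0.8930.
Photons absorbed: 0.8930 × 0.001020 = 9.109e-4 mol.
Φ = 7.85e-4 mol / 9.109e-4 mol photons = 0.862.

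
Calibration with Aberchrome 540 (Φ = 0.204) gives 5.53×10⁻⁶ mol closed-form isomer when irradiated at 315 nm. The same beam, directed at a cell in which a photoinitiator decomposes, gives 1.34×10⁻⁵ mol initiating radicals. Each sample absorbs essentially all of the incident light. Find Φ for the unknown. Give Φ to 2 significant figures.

Φ = 0.49

Photons absorbed by the actinometer: 5.53×10⁻⁶ / 0.204 = 2.711×10⁻⁵ mol.
Φ(unknown) = 1.34×10⁻⁵ / 2.711×10⁻⁵ = 0.49.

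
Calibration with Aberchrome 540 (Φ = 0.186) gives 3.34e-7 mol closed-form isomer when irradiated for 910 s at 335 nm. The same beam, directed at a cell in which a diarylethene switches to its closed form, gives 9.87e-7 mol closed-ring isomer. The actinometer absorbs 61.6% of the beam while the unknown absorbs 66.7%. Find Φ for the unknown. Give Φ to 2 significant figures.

Photons absorbed by the actinometer: 3.34e-7 / 0.186 = 1.796e-6 mol.
Incident flux: 1.796e-6 / 0.616 = 2.916e-6 einstein.
Absorbed by unknown: 0.667 × 2.916e-6 = 1.945e-6 mol.
Φ(unknown) = 9.87e-7 / 1.945e-6 = 0.51.

Φ = 0.51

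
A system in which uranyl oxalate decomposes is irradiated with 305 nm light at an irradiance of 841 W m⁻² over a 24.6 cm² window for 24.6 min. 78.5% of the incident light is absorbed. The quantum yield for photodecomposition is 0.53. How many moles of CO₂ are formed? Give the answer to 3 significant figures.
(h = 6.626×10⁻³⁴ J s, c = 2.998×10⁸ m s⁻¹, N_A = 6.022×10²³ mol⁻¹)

Photon energy at 305 nm: hc/λ = (6.626×10⁻³⁴)(2.998×10⁸)/(305×10⁻⁹) = 6.513×10⁻¹⁹ J.
Energy delivered: (841 W m⁻²)(24.6×10⁻⁴ m²)(1476 s) = 3054 J.
Photons incident: 3054 / 6.513×10⁻¹⁹ = 4.689×10²¹, i.e. 4.689×10²¹/6.022×10²³ = 0.007786 mol.
Photons absorbed: 0.785 × 0.007786 = 0.006112 mol.
Product: Φ × n_abs = 0.53 × 0.006112 = 0.003239 mol.

0.00324 mol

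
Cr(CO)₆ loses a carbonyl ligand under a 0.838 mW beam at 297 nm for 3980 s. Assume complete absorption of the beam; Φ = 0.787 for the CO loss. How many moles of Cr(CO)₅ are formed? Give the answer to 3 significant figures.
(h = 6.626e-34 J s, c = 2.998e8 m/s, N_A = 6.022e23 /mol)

6.52e-6 mol

Photon energy at 297 nm: hc/λ = (6.626e-34)(2.998e8)/(297e-9) = 6.688e-19 J.
Energy delivered: (0.838 mW)(3980 s) = 3.335 J.
Photons incident: 3.335 / 6.688e-19 = 4.987e18, i.e. 4.987e18/6.022e23 = 8.281e-6 mol.
Product: Φ × n_abs = 0.787 × 8.281e-6 = 6.517e-6 mol.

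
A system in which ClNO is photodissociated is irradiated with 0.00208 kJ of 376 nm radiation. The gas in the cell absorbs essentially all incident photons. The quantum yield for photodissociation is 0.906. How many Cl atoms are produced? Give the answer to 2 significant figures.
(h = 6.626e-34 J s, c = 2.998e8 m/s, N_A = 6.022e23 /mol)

Photon energy at 376 nm: hc/λ = (6.626e-34)(2.998e8)/(376e-9) = 5.283e-19 J.
Incident energy: 0.00208 kJ = 2.08 J.
Photons incident: 2.08 / 5.283e-19 = 3.937e18, i.e. 3.937e18/6.022e23 = 6.538e-6 mol.
Product: Φ × n_abs = 0.906 × 6.538e-6 = 5.923e-6 mol.
As a count: 5.923e-6 × 6.022e23 = 3.6e18.

3.6e18 atoms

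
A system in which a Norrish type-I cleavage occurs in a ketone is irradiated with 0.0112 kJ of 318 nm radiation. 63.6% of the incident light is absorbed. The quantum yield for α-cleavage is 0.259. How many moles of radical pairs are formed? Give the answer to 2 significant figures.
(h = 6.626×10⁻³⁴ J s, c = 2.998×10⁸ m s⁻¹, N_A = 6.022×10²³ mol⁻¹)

4.9×10⁻⁶ mol

Photon energy at 318 nm: hc/λ = (6.626×10⁻³⁴)(2.998×10⁸)/(318×10⁻⁹) = 6.247×10⁻¹⁹ J.
Incident energy: 0.0112 kJ = 11.2 J.
Photons incident: 11.2 / 6.247×10⁻¹⁹ = 1.793×10¹⁹, i.e. 1.793×10¹⁹/6.022×10²³ = 2.977×10⁻⁵ mol.
Photons absorbed: 0.636 × 2.977×10⁻⁵ = 1.893×10⁻⁵ mol.
Product: Φ × n_abs = 0.259 × 1.893×10⁻⁵ = 4.903×10⁻⁶ mol.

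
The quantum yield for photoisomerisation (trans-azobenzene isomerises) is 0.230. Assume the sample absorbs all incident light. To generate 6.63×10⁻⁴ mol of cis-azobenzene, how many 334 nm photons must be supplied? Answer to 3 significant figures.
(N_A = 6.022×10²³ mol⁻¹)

Photons that must be absorbed: 6.63×10⁻⁴ / 0.230 = 0.002883 mol.
Photon count: 0.002883 × 6.022×10²³ = 1.74×10²¹.

1.74×10²¹ photons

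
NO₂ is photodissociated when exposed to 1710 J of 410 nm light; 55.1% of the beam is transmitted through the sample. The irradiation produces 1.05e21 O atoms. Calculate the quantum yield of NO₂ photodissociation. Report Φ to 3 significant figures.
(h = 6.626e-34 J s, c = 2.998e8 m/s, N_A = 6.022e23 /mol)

Φ = 0.663

Product: 1.05e21 / 6.022e23 = 0.001744 mol.
Photon energy at 410 nm: hc/λ = (6.626e-34)(2.998e8)/(410e-9) = 4.845e-19 J.
Photons incident: 1710 / 4.845e-19 = 3.529e21, i.e. 3.529e21/6.022e23 = 0.005860 mol.
Fraction absorbed: 1 − 55.1/100 = 0.4490.
Photons absorbed: 0.4490 × 0.005860 = 0.002631 mol.
Φ = 0.001744 mol / 0.002631 mol photons = 0.663.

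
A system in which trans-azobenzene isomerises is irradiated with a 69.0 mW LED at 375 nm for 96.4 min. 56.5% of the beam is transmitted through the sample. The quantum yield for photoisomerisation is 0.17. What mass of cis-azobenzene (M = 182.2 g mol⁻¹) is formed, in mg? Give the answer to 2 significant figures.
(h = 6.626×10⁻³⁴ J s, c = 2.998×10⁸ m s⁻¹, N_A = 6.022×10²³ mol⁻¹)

Photon energy at 375 nm: hc/λ = (6.626×10⁻³⁴)(2.998×10⁸)/(375×10⁻⁹) = 5.297×10⁻¹⁹ J.
Energy delivered: (69.0 mW)(5784 s) = 399.1 J.
Photons incident: 399.1 / 5.297×10⁻¹⁹ = 7.534×10²⁰, i.e. 7.534×10²⁰/6.022×10²³ = 0.001251 mol.
Fraction absorbed: 1 − 56.5/100 = 0.4350.
Photons absorbed: 0.4350 × 0.001251 = 5.442×10⁻⁴ mol.
Product: Φ × n_abs = 0.17 × 5.442×10⁻⁴ = 9.251×10⁻⁵ mol.
Mass: 9.251×10⁻⁵ × 182.2 = 0.01686 g = 17 mg.

17 mg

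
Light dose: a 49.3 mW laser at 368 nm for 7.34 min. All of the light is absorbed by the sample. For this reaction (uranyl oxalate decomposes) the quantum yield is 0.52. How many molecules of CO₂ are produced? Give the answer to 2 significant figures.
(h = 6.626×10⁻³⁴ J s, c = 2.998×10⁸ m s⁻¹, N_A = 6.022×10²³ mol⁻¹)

2.1×10¹⁹ molecules

Photon energy at 368 nm: hc/λ = (6.626×10⁻³⁴)(2.998×10⁸)/(368×10⁻⁹) = 5.398×10⁻¹⁹ J.
Energy delivered: (49.3 mW)(440.4 s) = 21.71 J.
Photons incident: 21.71 / 5.398×10⁻¹⁹ = 4.022×10¹⁹, i.e. 4.022×10¹⁹/6.022×10²³ = 6.679×10⁻⁵ mol.
Product: Φ × n_abs = 0.52 × 6.679×10⁻⁵ = 3.473×10⁻⁵ mol.
As a count: 3.473×10⁻⁵ × 6.022×10²³ = 2.1×10¹⁹.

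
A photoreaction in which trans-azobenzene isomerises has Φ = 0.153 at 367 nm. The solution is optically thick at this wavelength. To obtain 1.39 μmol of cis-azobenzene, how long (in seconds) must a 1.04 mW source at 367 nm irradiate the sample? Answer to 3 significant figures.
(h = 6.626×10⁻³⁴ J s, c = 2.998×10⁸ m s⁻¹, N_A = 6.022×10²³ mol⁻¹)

t ≈ 2850 s

Product: 1.39 μmol = 1.39×10⁻⁶ mol.
Photons that must be absorbed: 1.39×10⁻⁶ / 0.153 = 9.085×10⁻⁶ mol.
Photon energy: hc/λ = 5.413×10⁻¹⁹ J; per mole, 3.260×10⁵ J mol⁻¹.
Energy required: 9.085×10⁻⁶ × 3.260×10⁵ = 2.962 J.
Time: 2.962 J / 0.00104 W = 2850 s.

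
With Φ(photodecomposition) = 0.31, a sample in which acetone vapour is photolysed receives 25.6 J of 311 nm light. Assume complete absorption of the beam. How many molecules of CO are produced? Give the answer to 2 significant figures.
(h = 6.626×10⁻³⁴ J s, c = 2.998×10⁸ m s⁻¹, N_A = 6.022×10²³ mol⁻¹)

1.2×10¹⁹ molecules

Photon energy at 311 nm: hc/λ = (6.626×10⁻³⁴)(2.998×10⁸)/(311×10⁻⁹) = 6.387×10⁻¹⁹ J.
Photons incident: 25.6 / 6.387×10⁻¹⁹ = 4.008×10¹⁹, i.e. 4.008×10¹⁹/6.022×10²³ = 6.656×10⁻⁵ mol.
Product: Φ × n_abs = 0.31 × 6.656×10⁻⁵ = 2.063×10⁻⁵ mol.
As a count: 2.063×10⁻⁵ × 6.022×10²³ = 1.2×10¹⁹.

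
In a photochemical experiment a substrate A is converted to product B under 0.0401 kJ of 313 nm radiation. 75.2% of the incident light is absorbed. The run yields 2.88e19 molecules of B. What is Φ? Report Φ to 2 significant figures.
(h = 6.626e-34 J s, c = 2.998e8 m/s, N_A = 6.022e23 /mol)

Φ = 0.61

Product: 2.88e19 / 6.022e23 = 4.782e-5 mol.
Photon energy at 313 nm: hc/λ = (6.626e-34)(2.998e8)/(313e-9) = 6.347e-19 J.
Incident energy: 0.0401 kJ = 40.1 J.
Photons incident: 40.1 / 6.347e-19 = 6.318e19, i.e. 6.318e19/6.022e23 = 1.049e-4 mol.
Photons absorbed: 0.752 × 1.049e-4 = 7.888e-5 mol.
Φ = 4.782e-5 mol / 7.888e-5 mol photons = 0.61.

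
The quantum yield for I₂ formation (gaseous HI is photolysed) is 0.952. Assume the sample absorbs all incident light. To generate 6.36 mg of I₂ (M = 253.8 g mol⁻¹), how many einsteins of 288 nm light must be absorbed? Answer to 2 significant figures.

Product: 6.36 mg / 253.8 g mol⁻¹ = 2.506e-5 mol.
Photons that must be absorbed: 2.506e-5 / 0.952 = 2.632e-5 mol.

2.6e-5 einstein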